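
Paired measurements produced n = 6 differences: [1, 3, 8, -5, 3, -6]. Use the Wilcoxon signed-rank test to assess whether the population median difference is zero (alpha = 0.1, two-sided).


Step 1: Drop any zero differences (none here) and take |d_i|.
|d| = [1, 3, 8, 5, 3, 6]
Step 2: Midrank |d_i| (ties get averaged ranks).
ranks: |1|->1, |3|->2.5, |8|->6, |5|->4, |3|->2.5, |6|->5
Step 3: Attach original signs; sum ranks with positive sign and with negative sign.
W+ = 1 + 2.5 + 6 + 2.5 = 12
W- = 4 + 5 = 9
(Check: W+ + W- = 21 should equal n(n+1)/2 = 21.)
Step 4: Test statistic W = min(W+, W-) = 9.
Step 5: Ties in |d|, so use the tie-corrected normal approximation.
        E[W] = n(n+1)/4 = 6*7/4 = 10.5.
        Tie groups: |d|=3 (t=2); sum(t^3 - t) = 6.
        Var[W] = n(n+1)(2n+1)/24 - sum(t^3-t)/48 = 546/24 - 6/48 = 22.625.
        z = (W - E[W]) / sqrt(Var[W]) = (9 - 10.5) / 4.7566 = -0.3154.
        Two-sided p = 2*Phi(z) = 0.752494.
Step 6: alpha = 0.1. fail to reject H0.

W+ = 12, W- = 9, W = min = 9, p = 0.752494, fail to reject H0.


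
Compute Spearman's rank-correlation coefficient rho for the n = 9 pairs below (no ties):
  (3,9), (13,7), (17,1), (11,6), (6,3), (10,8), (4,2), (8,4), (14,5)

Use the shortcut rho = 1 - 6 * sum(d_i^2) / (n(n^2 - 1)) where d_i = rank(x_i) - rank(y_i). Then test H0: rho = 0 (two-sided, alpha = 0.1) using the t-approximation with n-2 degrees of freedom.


Step 1: Rank x and y separately (midranks; no ties here).
rank(x): 3->1, 13->7, 17->9, 11->6, 6->3, 10->5, 4->2, 8->4, 14->8
rank(y): 9->9, 7->7, 1->1, 6->6, 3->3, 8->8, 2->2, 4->4, 5->5
Step 2: d_i = R_x(i) - R_y(i); compute d_i^2.
  (1-9)^2=64, (7-7)^2=0, (9-1)^2=64, (6-6)^2=0, (3-3)^2=0, (5-8)^2=9, (2-2)^2=0, (4-4)^2=0, (8-5)^2=9
sum(d^2) = 146.
Step 3: rho = 1 - 6*146 / (9*(9^2 - 1)) = 1 - 876/720 = -0.216667.
Step 4: Under H0, t = rho * sqrt((n-2)/(1-rho^2)) = -0.5872 ~ t(7).
Step 5: Two-sided p-value from the t-distribution with 7 df = 0.575515.
Step 6: alpha = 0.1. fail to reject H0.

rho = -0.2167, p = 0.575515, fail to reject H0 at alpha = 0.1.


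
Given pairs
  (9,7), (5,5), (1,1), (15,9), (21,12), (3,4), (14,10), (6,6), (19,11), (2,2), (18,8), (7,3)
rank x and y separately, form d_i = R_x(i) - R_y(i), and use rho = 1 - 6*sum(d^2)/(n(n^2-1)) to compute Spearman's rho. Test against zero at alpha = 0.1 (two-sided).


Step 1: Rank x and y separately (midranks; no ties here).
rank(x): 9->7, 5->4, 1->1, 15->9, 21->12, 3->3, 14->8, 6->5, 19->11, 2->2, 18->10, 7->6
rank(y): 7->7, 5->5, 1->1, 9->9, 12->12, 4->4, 10->10, 6->6, 11->11, 2->2, 8->8, 3->3
Step 2: d_i = R_x(i) - R_y(i); compute d_i^2.
  (7-7)^2=0, (4-5)^2=1, (1-1)^2=0, (9-9)^2=0, (12-12)^2=0, (3-4)^2=1, (8-10)^2=4, (5-6)^2=1, (11-11)^2=0, (2-2)^2=0, (10-8)^2=4, (6-3)^2=9
sum(d^2) = 20.
Step 3: rho = 1 - 6*20 / (12*(12^2 - 1)) = 1 - 120/1716 = 0.930070.
Step 4: Under H0, t = rho * sqrt((n-2)/(1-rho^2)) = 8.0057 ~ t(10).
Step 5: Two-sided p-value from the t-distribution with 10 df = 0.000012.
Step 6: alpha = 0.1. reject H0.

rho = 0.9301, p = 0.000012, reject H0 at alpha = 0.1.


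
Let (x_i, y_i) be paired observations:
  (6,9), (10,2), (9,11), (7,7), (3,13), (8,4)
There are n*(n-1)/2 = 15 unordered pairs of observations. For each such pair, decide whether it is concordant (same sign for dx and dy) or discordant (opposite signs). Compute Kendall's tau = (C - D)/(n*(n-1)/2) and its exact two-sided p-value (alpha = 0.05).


Step 1: Enumerate the 15 unordered pairs (i,j) with i<j and classify each by sign(x_j-x_i) * sign(y_j-y_i).
  (1,2):dx=+4,dy=-7->D; (1,3):dx=+3,dy=+2->C; (1,4):dx=+1,dy=-2->D; (1,5):dx=-3,dy=+4->D
  (1,6):dx=+2,dy=-5->D; (2,3):dx=-1,dy=+9->D; (2,4):dx=-3,dy=+5->D; (2,5):dx=-7,dy=+11->D
  (2,6):dx=-2,dy=+2->D; (3,4):dx=-2,dy=-4->C; (3,5):dx=-6,dy=+2->D; (3,6):dx=-1,dy=-7->C
  (4,5):dx=-4,dy=+6->D; (4,6):dx=+1,dy=-3->D; (5,6):dx=+5,dy=-9->D
Step 2: C = 3, D = 12, total pairs = 15.
Step 3: tau = (C - D)/(n(n-1)/2) = (3 - 12)/15 = -0.600000.
Step 4: Exact two-sided p-value (enumerate n! = 720 permutations of y under H0): p = 0.136111.
Step 5: alpha = 0.05. fail to reject H0.

tau_b = -0.6000 (C=3, D=12), p = 0.136111, fail to reject H0.


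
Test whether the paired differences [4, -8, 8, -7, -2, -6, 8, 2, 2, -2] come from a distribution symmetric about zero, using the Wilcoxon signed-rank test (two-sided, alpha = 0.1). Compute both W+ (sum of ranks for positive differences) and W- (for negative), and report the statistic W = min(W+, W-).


Step 1: Drop any zero differences (none here) and take |d_i|.
|d| = [4, 8, 8, 7, 2, 6, 8, 2, 2, 2]
Step 2: Midrank |d_i| (ties get averaged ranks).
ranks: |4|->5, |8|->9, |8|->9, |7|->7, |2|->2.5, |6|->6, |8|->9, |2|->2.5, |2|->2.5, |2|->2.5
Step 3: Attach original signs; sum ranks with positive sign and with negative sign.
W+ = 5 + 9 + 9 + 2.5 + 2.5 = 28
W- = 9 + 7 + 2.5 + 6 + 2.5 = 27
(Check: W+ + W- = 55 should equal n(n+1)/2 = 55.)
Step 4: Test statistic W = min(W+, W-) = 27.
Step 5: Ties in |d|, so use the tie-corrected normal approximation.
        E[W] = n(n+1)/4 = 10*11/4 = 27.5.
        Tie groups: |d|=2 (t=4), |d|=8 (t=3); sum(t^3 - t) = 84.
        Var[W] = n(n+1)(2n+1)/24 - sum(t^3-t)/48 = 2310/24 - 84/48 = 94.5.
        z = (W - E[W]) / sqrt(Var[W]) = (27 - 27.5) / 9.7211 = -0.0514.
        Two-sided p = 2*Phi(z) = 0.958979.
Step 6: alpha = 0.1. fail to reject H0.

W+ = 28, W- = 27, W = min = 27, p = 0.958979, fail to reject H0.


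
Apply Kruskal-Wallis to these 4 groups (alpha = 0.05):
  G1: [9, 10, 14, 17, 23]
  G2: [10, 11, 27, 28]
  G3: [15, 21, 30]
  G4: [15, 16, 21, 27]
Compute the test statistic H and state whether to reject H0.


Step 1: Combine all N = 16 observations and assign midranks.
sorted (value, group, rank): (9,G1,1), (10,G1,2.5), (10,G2,2.5), (11,G2,4), (14,G1,5), (15,G3,6.5), (15,G4,6.5), (16,G4,8), (17,G1,9), (21,G3,10.5), (21,G4,10.5), (23,G1,12), (27,G2,13.5), (27,G4,13.5), (28,G2,15), (30,G3,16)
Step 2: Sum ranks within each group.
R_1 = 29.5 (n_1 = 5)
R_2 = 35 (n_2 = 4)
R_3 = 33 (n_3 = 3)
R_4 = 38.5 (n_4 = 4)
Step 3: H = 12/(N(N+1)) * sum(R_i^2/n_i) - 3(N+1)
     = 12/(16*17) * (29.5^2/5 + 35^2/4 + 33^2/3 + 38.5^2/4) - 3*17
     = 0.044118 * 1213.86 - 51
     = 2.552757.
Step 4: Ties present; correction factor C = 1 - 24/(16^3 - 16) = 0.994118. Corrected H = 2.552757 / 0.994118 = 2.567862.
Step 5: Under H0, H ~ chi^2(3); p-value = 0.463152.
Step 6: alpha = 0.05. fail to reject H0.

H = 2.5679, df = 3, p = 0.463152, fail to reject H0.


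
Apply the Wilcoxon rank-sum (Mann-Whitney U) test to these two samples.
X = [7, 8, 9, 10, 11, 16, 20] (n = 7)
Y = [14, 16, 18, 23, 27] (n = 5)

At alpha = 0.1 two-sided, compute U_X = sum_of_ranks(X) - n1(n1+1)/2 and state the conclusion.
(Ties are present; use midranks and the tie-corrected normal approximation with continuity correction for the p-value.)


Step 1: Combine and sort all 12 observations; assign midranks.
sorted (value, group): (7,X), (8,X), (9,X), (10,X), (11,X), (14,Y), (16,X), (16,Y), (18,Y), (20,X), (23,Y), (27,Y)
ranks: 7->1, 8->2, 9->3, 10->4, 11->5, 14->6, 16->7.5, 16->7.5, 18->9, 20->10, 23->11, 27->12
Step 2: Rank sum for X: R1 = 1 + 2 + 3 + 4 + 5 + 7.5 + 10 = 32.5.
Step 3: U_X = R1 - n1(n1+1)/2 = 32.5 - 7*8/2 = 32.5 - 28 = 4.5.
       U_Y = n1*n2 - U_X = 35 - 4.5 = 30.5.
Step 4: Ties are present, so use the tie-corrected normal approximation (with continuity correction) for the p-value.
Step 5: p-value = 0.041997; compare to alpha = 0.1. reject H0.

U_X = 4.5, p = 0.041997, reject H0 at alpha = 0.1.


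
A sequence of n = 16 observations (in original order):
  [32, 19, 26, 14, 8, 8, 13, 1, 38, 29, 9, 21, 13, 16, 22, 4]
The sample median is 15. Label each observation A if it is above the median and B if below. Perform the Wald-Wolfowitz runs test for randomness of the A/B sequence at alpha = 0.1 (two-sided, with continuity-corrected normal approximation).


Step 1: Compute median = 15; label A = above, B = below.
Labels in order: AAABBBBBAABABAAB  (n_A = 8, n_B = 8)
Step 2: Count runs R = 8.
Step 3: Under H0 (random ordering), E[R] = 2*n_A*n_B/(n_A+n_B) + 1 = 2*8*8/16 + 1 = 9.0000.
        Var[R] = 2*n_A*n_B*(2*n_A*n_B - n_A - n_B) / ((n_A+n_B)^2 * (n_A+n_B-1)) = 14336/3840 = 3.7333.
        SD[R] = 1.9322.
Step 4: Continuity-corrected z = (R + 0.5 - E[R]) / SD[R] = (8 + 0.5 - 9.0000) / 1.9322 = -0.2588.
Step 5: Two-sided p-value via normal approximation = 2*(1 - Phi(|z|)) = 0.795809.
Step 6: alpha = 0.1. fail to reject H0.

R = 8, z = -0.2588, p = 0.795809, fail to reject H0.


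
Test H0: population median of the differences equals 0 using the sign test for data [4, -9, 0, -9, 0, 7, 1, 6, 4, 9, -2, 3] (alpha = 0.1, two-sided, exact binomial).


Step 1: Discard zero differences. Original n = 12; n_eff = number of nonzero differences = 10.
Nonzero differences (with sign): +4, -9, -9, +7, +1, +6, +4, +9, -2, +3
Step 2: Count signs: positive = 7, negative = 3.
Step 3: Under H0: P(positive) = 0.5, so the number of positives S ~ Bin(10, 0.5).
Step 4: Two-sided exact p-value = sum of Bin(10,0.5) probabilities at or below the observed probability = 0.343750.
Step 5: alpha = 0.1. fail to reject H0.

n_eff = 10, pos = 7, neg = 3, p = 0.343750, fail to reject H0.


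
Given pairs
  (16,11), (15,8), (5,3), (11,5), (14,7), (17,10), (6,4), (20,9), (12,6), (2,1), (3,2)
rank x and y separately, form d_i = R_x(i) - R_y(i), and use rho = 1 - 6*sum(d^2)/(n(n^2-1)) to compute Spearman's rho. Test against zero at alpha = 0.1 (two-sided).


Step 1: Rank x and y separately (midranks; no ties here).
rank(x): 16->9, 15->8, 5->3, 11->5, 14->7, 17->10, 6->4, 20->11, 12->6, 2->1, 3->2
rank(y): 11->11, 8->8, 3->3, 5->5, 7->7, 10->10, 4->4, 9->9, 6->6, 1->1, 2->2
Step 2: d_i = R_x(i) - R_y(i); compute d_i^2.
  (9-11)^2=4, (8-8)^2=0, (3-3)^2=0, (5-5)^2=0, (7-7)^2=0, (10-10)^2=0, (4-4)^2=0, (11-9)^2=4, (6-6)^2=0, (1-1)^2=0, (2-2)^2=0
sum(d^2) = 8.
Step 3: rho = 1 - 6*8 / (11*(11^2 - 1)) = 1 - 48/1320 = 0.963636.
Step 4: Under H0, t = rho * sqrt((n-2)/(1-rho^2)) = 10.8186 ~ t(9).
Step 5: Two-sided p-value from the t-distribution with 9 df = 0.000002.
Step 6: alpha = 0.1. reject H0.

rho = 0.9636, p = 0.000002, reject H0 at alpha = 0.1.


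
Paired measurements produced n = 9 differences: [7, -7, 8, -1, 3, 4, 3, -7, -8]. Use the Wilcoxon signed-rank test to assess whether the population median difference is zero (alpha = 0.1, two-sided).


Step 1: Drop any zero differences (none here) and take |d_i|.
|d| = [7, 7, 8, 1, 3, 4, 3, 7, 8]
Step 2: Midrank |d_i| (ties get averaged ranks).
ranks: |7|->6, |7|->6, |8|->8.5, |1|->1, |3|->2.5, |4|->4, |3|->2.5, |7|->6, |8|->8.5
Step 3: Attach original signs; sum ranks with positive sign and with negative sign.
W+ = 6 + 8.5 + 2.5 + 4 + 2.5 = 23.5
W- = 6 + 1 + 6 + 8.5 = 21.5
(Check: W+ + W- = 45 should equal n(n+1)/2 = 45.)
Step 4: Test statistic W = min(W+, W-) = 21.5.
Step 5: Ties in |d|, so use the tie-corrected normal approximation.
        E[W] = n(n+1)/4 = 9*10/4 = 22.5.
        Tie groups: |d|=3 (t=2), |d|=7 (t=3), |d|=8 (t=2); sum(t^3 - t) = 36.
        Var[W] = n(n+1)(2n+1)/24 - sum(t^3-t)/48 = 1710/24 - 36/48 = 70.5.
        z = (W - E[W]) / sqrt(Var[W]) = (21.5 - 22.5) / 8.3964 = -0.1191.
        Two-sided p = 2*Phi(z) = 0.905198.
Step 6: alpha = 0.1. fail to reject H0.

W+ = 23.5, W- = 21.5, W = min = 21.5, p = 0.905198, fail to reject H0.


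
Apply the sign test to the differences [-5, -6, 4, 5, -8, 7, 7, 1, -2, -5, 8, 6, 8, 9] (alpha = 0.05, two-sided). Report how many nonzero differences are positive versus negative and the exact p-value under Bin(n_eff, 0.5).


Step 1: Discard zero differences. Original n = 14; n_eff = number of nonzero differences = 14.
Nonzero differences (with sign): -5, -6, +4, +5, -8, +7, +7, +1, -2, -5, +8, +6, +8, +9
Step 2: Count signs: positive = 9, negative = 5.
Step 3: Under H0: P(positive) = 0.5, so the number of positives S ~ Bin(14, 0.5).
Step 4: Two-sided exact p-value = sum of Bin(14,0.5) probabilities at or below the observed probability = 0.423950.
Step 5: alpha = 0.05. fail to reject H0.

n_eff = 14, pos = 9, neg = 5, p = 0.423950, fail to reject H0.


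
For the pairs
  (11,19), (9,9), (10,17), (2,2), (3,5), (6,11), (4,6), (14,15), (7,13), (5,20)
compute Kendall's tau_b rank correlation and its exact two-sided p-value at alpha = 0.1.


Step 1: Enumerate the 45 unordered pairs (i,j) with i<j and classify each by sign(x_j-x_i) * sign(y_j-y_i).
  (1,2):dx=-2,dy=-10->C; (1,3):dx=-1,dy=-2->C; (1,4):dx=-9,dy=-17->C; (1,5):dx=-8,dy=-14->C
  (1,6):dx=-5,dy=-8->C; (1,7):dx=-7,dy=-13->C; (1,8):dx=+3,dy=-4->D; (1,9):dx=-4,dy=-6->C
  (1,10):dx=-6,dy=+1->D; (2,3):dx=+1,dy=+8->C; (2,4):dx=-7,dy=-7->C; (2,5):dx=-6,dy=-4->C
  (2,6):dx=-3,dy=+2->D; (2,7):dx=-5,dy=-3->C; (2,8):dx=+5,dy=+6->C; (2,9):dx=-2,dy=+4->D
  (2,10):dx=-4,dy=+11->D; (3,4):dx=-8,dy=-15->C; (3,5):dx=-7,dy=-12->C; (3,6):dx=-4,dy=-6->C
  (3,7):dx=-6,dy=-11->C; (3,8):dx=+4,dy=-2->D; (3,9):dx=-3,dy=-4->C; (3,10):dx=-5,dy=+3->D
  (4,5):dx=+1,dy=+3->C; (4,6):dx=+4,dy=+9->C; (4,7):dx=+2,dy=+4->C; (4,8):dx=+12,dy=+13->C
  (4,9):dx=+5,dy=+11->C; (4,10):dx=+3,dy=+18->C; (5,6):dx=+3,dy=+6->C; (5,7):dx=+1,dy=+1->C
  (5,8):dx=+11,dy=+10->C; (5,9):dx=+4,dy=+8->C; (5,10):dx=+2,dy=+15->C; (6,7):dx=-2,dy=-5->C
  (6,8):dx=+8,dy=+4->C; (6,9):dx=+1,dy=+2->C; (6,10):dx=-1,dy=+9->D; (7,8):dx=+10,dy=+9->C
  (7,9):dx=+3,dy=+7->C; (7,10):dx=+1,dy=+14->C; (8,9):dx=-7,dy=-2->C; (8,10):dx=-9,dy=+5->D
  (9,10):dx=-2,dy=+7->D
Step 2: C = 35, D = 10, total pairs = 45.
Step 3: tau = (C - D)/(n(n-1)/2) = (35 - 10)/45 = 0.555556.
Step 4: Exact two-sided p-value (enumerate n! = 3628800 permutations of y under H0): p = 0.028609.
Step 5: alpha = 0.1. reject H0.

tau_b = 0.5556 (C=35, D=10), p = 0.028609, reject H0.


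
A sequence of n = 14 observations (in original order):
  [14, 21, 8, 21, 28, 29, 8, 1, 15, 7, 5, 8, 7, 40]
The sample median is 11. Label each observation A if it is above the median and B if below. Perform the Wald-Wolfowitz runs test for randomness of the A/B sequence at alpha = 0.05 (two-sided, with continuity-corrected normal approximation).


Step 1: Compute median = 11; label A = above, B = below.
Labels in order: AABAAABBABBBBA  (n_A = 7, n_B = 7)
Step 2: Count runs R = 7.
Step 3: Under H0 (random ordering), E[R] = 2*n_A*n_B/(n_A+n_B) + 1 = 2*7*7/14 + 1 = 8.0000.
        Var[R] = 2*n_A*n_B*(2*n_A*n_B - n_A - n_B) / ((n_A+n_B)^2 * (n_A+n_B-1)) = 8232/2548 = 3.2308.
        SD[R] = 1.7974.
Step 4: Continuity-corrected z = (R + 0.5 - E[R]) / SD[R] = (7 + 0.5 - 8.0000) / 1.7974 = -0.2782.
Step 5: Two-sided p-value via normal approximation = 2*(1 - Phi(|z|)) = 0.780879.
Step 6: alpha = 0.05. fail to reject H0.

R = 7, z = -0.2782, p = 0.780879, fail to reject H0.


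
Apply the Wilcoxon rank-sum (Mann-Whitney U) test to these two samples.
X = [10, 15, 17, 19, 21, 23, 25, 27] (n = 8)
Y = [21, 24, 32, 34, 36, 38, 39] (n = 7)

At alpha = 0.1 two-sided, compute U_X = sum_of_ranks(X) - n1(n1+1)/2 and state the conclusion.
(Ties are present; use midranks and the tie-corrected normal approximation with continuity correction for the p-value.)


Step 1: Combine and sort all 15 observations; assign midranks.
sorted (value, group): (10,X), (15,X), (17,X), (19,X), (21,X), (21,Y), (23,X), (24,Y), (25,X), (27,X), (32,Y), (34,Y), (36,Y), (38,Y), (39,Y)
ranks: 10->1, 15->2, 17->3, 19->4, 21->5.5, 21->5.5, 23->7, 24->8, 25->9, 27->10, 32->11, 34->12, 36->13, 38->14, 39->15
Step 2: Rank sum for X: R1 = 1 + 2 + 3 + 4 + 5.5 + 7 + 9 + 10 = 41.5.
Step 3: U_X = R1 - n1(n1+1)/2 = 41.5 - 8*9/2 = 41.5 - 36 = 5.5.
       U_Y = n1*n2 - U_X = 56 - 5.5 = 50.5.
Step 4: Ties are present, so use the tie-corrected normal approximation (with continuity correction) for the p-value.
Step 5: p-value = 0.010826; compare to alpha = 0.1. reject H0.

U_X = 5.5, p = 0.010826, reject H0 at alpha = 0.1.


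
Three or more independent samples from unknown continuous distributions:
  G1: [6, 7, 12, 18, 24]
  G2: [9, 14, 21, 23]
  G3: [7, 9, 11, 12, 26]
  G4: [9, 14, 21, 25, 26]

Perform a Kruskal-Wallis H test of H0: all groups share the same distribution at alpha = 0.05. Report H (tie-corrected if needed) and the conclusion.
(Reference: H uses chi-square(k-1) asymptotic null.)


Step 1: Combine all N = 19 observations and assign midranks.
sorted (value, group, rank): (6,G1,1), (7,G1,2.5), (7,G3,2.5), (9,G2,5), (9,G3,5), (9,G4,5), (11,G3,7), (12,G1,8.5), (12,G3,8.5), (14,G2,10.5), (14,G4,10.5), (18,G1,12), (21,G2,13.5), (21,G4,13.5), (23,G2,15), (24,G1,16), (25,G4,17), (26,G3,18.5), (26,G4,18.5)
Step 2: Sum ranks within each group.
R_1 = 40 (n_1 = 5)
R_2 = 44 (n_2 = 4)
R_3 = 41.5 (n_3 = 5)
R_4 = 64.5 (n_4 = 5)
Step 3: H = 12/(N(N+1)) * sum(R_i^2/n_i) - 3(N+1)
     = 12/(19*20) * (40^2/5 + 44^2/4 + 41.5^2/5 + 64.5^2/5) - 3*20
     = 0.031579 * 1980.5 - 60
     = 2.542105.
Step 4: Ties present; correction factor C = 1 - 54/(19^3 - 19) = 0.992105. Corrected H = 2.542105 / 0.992105 = 2.562334.
Step 5: Under H0, H ~ chi^2(3); p-value = 0.464131.
Step 6: alpha = 0.05. fail to reject H0.

H = 2.5623, df = 3, p = 0.464131, fail to reject H0.


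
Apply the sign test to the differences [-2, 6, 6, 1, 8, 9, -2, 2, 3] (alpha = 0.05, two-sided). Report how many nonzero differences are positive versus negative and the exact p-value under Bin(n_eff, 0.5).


Step 1: Discard zero differences. Original n = 9; n_eff = number of nonzero differences = 9.
Nonzero differences (with sign): -2, +6, +6, +1, +8, +9, -2, +2, +3
Step 2: Count signs: positive = 7, negative = 2.
Step 3: Under H0: P(positive) = 0.5, so the number of positives S ~ Bin(9, 0.5).
Step 4: Two-sided exact p-value = sum of Bin(9,0.5) probabilities at or below the observed probability = 0.179688.
Step 5: alpha = 0.05. fail to reject H0.

n_eff = 9, pos = 7, neg = 2, p = 0.179688, fail to reject H0.


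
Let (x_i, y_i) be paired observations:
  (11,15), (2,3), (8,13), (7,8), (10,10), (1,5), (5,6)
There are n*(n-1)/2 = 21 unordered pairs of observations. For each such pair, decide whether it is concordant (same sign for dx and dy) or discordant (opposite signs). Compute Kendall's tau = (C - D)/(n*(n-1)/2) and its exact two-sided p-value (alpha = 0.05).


Step 1: Enumerate the 21 unordered pairs (i,j) with i<j and classify each by sign(x_j-x_i) * sign(y_j-y_i).
  (1,2):dx=-9,dy=-12->C; (1,3):dx=-3,dy=-2->C; (1,4):dx=-4,dy=-7->C; (1,5):dx=-1,dy=-5->C
  (1,6):dx=-10,dy=-10->C; (1,7):dx=-6,dy=-9->C; (2,3):dx=+6,dy=+10->C; (2,4):dx=+5,dy=+5->C
  (2,5):dx=+8,dy=+7->C; (2,6):dx=-1,dy=+2->D; (2,7):dx=+3,dy=+3->C; (3,4):dx=-1,dy=-5->C
  (3,5):dx=+2,dy=-3->D; (3,6):dx=-7,dy=-8->C; (3,7):dx=-3,dy=-7->C; (4,5):dx=+3,dy=+2->C
  (4,6):dx=-6,dy=-3->C; (4,7):dx=-2,dy=-2->C; (5,6):dx=-9,dy=-5->C; (5,7):dx=-5,dy=-4->C
  (6,7):dx=+4,dy=+1->C
Step 2: C = 19, D = 2, total pairs = 21.
Step 3: tau = (C - D)/(n(n-1)/2) = (19 - 2)/21 = 0.809524.
Step 4: Exact two-sided p-value (enumerate n! = 5040 permutations of y under H0): p = 0.010714.
Step 5: alpha = 0.05. reject H0.

tau_b = 0.8095 (C=19, D=2), p = 0.010714, reject H0.


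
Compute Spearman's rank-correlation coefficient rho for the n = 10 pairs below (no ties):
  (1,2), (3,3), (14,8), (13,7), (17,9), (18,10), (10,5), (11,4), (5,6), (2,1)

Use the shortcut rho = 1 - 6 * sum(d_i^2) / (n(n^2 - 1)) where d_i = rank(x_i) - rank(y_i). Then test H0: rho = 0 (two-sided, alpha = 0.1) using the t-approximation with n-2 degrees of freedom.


Step 1: Rank x and y separately (midranks; no ties here).
rank(x): 1->1, 3->3, 14->8, 13->7, 17->9, 18->10, 10->5, 11->6, 5->4, 2->2
rank(y): 2->2, 3->3, 8->8, 7->7, 9->9, 10->10, 5->5, 4->4, 6->6, 1->1
Step 2: d_i = R_x(i) - R_y(i); compute d_i^2.
  (1-2)^2=1, (3-3)^2=0, (8-8)^2=0, (7-7)^2=0, (9-9)^2=0, (10-10)^2=0, (5-5)^2=0, (6-4)^2=4, (4-6)^2=4, (2-1)^2=1
sum(d^2) = 10.
Step 3: rho = 1 - 6*10 / (10*(10^2 - 1)) = 1 - 60/990 = 0.939394.
Step 4: Under H0, t = rho * sqrt((n-2)/(1-rho^2)) = 7.7500 ~ t(8).
Step 5: Two-sided p-value from the t-distribution with 8 df = 0.000055.
Step 6: alpha = 0.1. reject H0.

rho = 0.9394, p = 0.000055, reject H0 at alpha = 0.1.


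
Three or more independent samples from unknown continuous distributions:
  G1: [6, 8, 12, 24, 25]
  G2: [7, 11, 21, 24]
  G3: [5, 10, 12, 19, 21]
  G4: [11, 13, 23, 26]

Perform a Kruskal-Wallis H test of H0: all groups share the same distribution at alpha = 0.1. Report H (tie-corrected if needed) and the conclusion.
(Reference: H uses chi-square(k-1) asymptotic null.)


Step 1: Combine all N = 18 observations and assign midranks.
sorted (value, group, rank): (5,G3,1), (6,G1,2), (7,G2,3), (8,G1,4), (10,G3,5), (11,G2,6.5), (11,G4,6.5), (12,G1,8.5), (12,G3,8.5), (13,G4,10), (19,G3,11), (21,G2,12.5), (21,G3,12.5), (23,G4,14), (24,G1,15.5), (24,G2,15.5), (25,G1,17), (26,G4,18)
Step 2: Sum ranks within each group.
R_1 = 47 (n_1 = 5)
R_2 = 37.5 (n_2 = 4)
R_3 = 38 (n_3 = 5)
R_4 = 48.5 (n_4 = 4)
Step 3: H = 12/(N(N+1)) * sum(R_i^2/n_i) - 3(N+1)
     = 12/(18*19) * (47^2/5 + 37.5^2/4 + 38^2/5 + 48.5^2/4) - 3*19
     = 0.035088 * 1670.22 - 57
     = 1.604386.
Step 4: Ties present; correction factor C = 1 - 24/(18^3 - 18) = 0.995872. Corrected H = 1.604386 / 0.995872 = 1.611036.
Step 5: Under H0, H ~ chi^2(3); p-value = 0.656890.
Step 6: alpha = 0.1. fail to reject H0.

H = 1.6110, df = 3, p = 0.656890, fail to reject H0.


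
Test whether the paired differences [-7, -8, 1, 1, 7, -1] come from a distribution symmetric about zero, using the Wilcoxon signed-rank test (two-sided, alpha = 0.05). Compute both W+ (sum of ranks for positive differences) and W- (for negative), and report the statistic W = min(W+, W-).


Step 1: Drop any zero differences (none here) and take |d_i|.
|d| = [7, 8, 1, 1, 7, 1]
Step 2: Midrank |d_i| (ties get averaged ranks).
ranks: |7|->4.5, |8|->6, |1|->2, |1|->2, |7|->4.5, |1|->2
Step 3: Attach original signs; sum ranks with positive sign and with negative sign.
W+ = 2 + 2 + 4.5 = 8.5
W- = 4.5 + 6 + 2 = 12.5
(Check: W+ + W- = 21 should equal n(n+1)/2 = 21.)
Step 4: Test statistic W = min(W+, W-) = 8.5.
Step 5: Ties in |d|, so use the tie-corrected normal approximation.
        E[W] = n(n+1)/4 = 6*7/4 = 10.5.
        Tie groups: |d|=1 (t=3), |d|=7 (t=2); sum(t^3 - t) = 30.
        Var[W] = n(n+1)(2n+1)/24 - sum(t^3-t)/48 = 546/24 - 30/48 = 22.125.
        z = (W - E[W]) / sqrt(Var[W]) = (8.5 - 10.5) / 4.7037 = -0.4252.
        Two-sided p = 2*Phi(z) = 0.670694.
Step 6: alpha = 0.05. fail to reject H0.

W+ = 8.5, W- = 12.5, W = min = 8.5, p = 0.670694, fail to reject H0.


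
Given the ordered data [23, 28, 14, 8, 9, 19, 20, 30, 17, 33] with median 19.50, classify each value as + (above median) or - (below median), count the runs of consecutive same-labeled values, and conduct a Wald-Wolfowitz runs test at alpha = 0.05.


Step 1: Compute median = 19.50; label A = above, B = below.
Labels in order: AABBBBAABA  (n_A = 5, n_B = 5)
Step 2: Count runs R = 5.
Step 3: Under H0 (random ordering), E[R] = 2*n_A*n_B/(n_A+n_B) + 1 = 2*5*5/10 + 1 = 6.0000.
        Var[R] = 2*n_A*n_B*(2*n_A*n_B - n_A - n_B) / ((n_A+n_B)^2 * (n_A+n_B-1)) = 2000/900 = 2.2222.
        SD[R] = 1.4907.
Step 4: Continuity-corrected z = (R + 0.5 - E[R]) / SD[R] = (5 + 0.5 - 6.0000) / 1.4907 = -0.3354.
Step 5: Two-sided p-value via normal approximation = 2*(1 - Phi(|z|)) = 0.737316.
Step 6: alpha = 0.05. fail to reject H0.

R = 5, z = -0.3354, p = 0.737316, fail to reject H0.


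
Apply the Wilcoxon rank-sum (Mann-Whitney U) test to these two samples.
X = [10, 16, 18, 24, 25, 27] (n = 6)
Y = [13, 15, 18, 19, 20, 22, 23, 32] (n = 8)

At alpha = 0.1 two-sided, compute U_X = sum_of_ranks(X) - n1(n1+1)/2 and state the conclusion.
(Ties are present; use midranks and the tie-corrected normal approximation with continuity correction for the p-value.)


Step 1: Combine and sort all 14 observations; assign midranks.
sorted (value, group): (10,X), (13,Y), (15,Y), (16,X), (18,X), (18,Y), (19,Y), (20,Y), (22,Y), (23,Y), (24,X), (25,X), (27,X), (32,Y)
ranks: 10->1, 13->2, 15->3, 16->4, 18->5.5, 18->5.5, 19->7, 20->8, 22->9, 23->10, 24->11, 25->12, 27->13, 32->14
Step 2: Rank sum for X: R1 = 1 + 4 + 5.5 + 11 + 12 + 13 = 46.5.
Step 3: U_X = R1 - n1(n1+1)/2 = 46.5 - 6*7/2 = 46.5 - 21 = 25.5.
       U_Y = n1*n2 - U_X = 48 - 25.5 = 22.5.
Step 4: Ties are present, so use the tie-corrected normal approximation (with continuity correction) for the p-value.
Step 5: p-value = 0.897167; compare to alpha = 0.1. fail to reject H0.

U_X = 25.5, p = 0.897167, fail to reject H0 at alpha = 0.1.


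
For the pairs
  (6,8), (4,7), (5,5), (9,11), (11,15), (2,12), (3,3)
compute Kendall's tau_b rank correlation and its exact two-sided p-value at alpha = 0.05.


Step 1: Enumerate the 21 unordered pairs (i,j) with i<j and classify each by sign(x_j-x_i) * sign(y_j-y_i).
  (1,2):dx=-2,dy=-1->C; (1,3):dx=-1,dy=-3->C; (1,4):dx=+3,dy=+3->C; (1,5):dx=+5,dy=+7->C
  (1,6):dx=-4,dy=+4->D; (1,7):dx=-3,dy=-5->C; (2,3):dx=+1,dy=-2->D; (2,4):dx=+5,dy=+4->C
  (2,5):dx=+7,dy=+8->C; (2,6):dx=-2,dy=+5->D; (2,7):dx=-1,dy=-4->C; (3,4):dx=+4,dy=+6->C
  (3,5):dx=+6,dy=+10->C; (3,6):dx=-3,dy=+7->D; (3,7):dx=-2,dy=-2->C; (4,5):dx=+2,dy=+4->C
  (4,6):dx=-7,dy=+1->D; (4,7):dx=-6,dy=-8->C; (5,6):dx=-9,dy=-3->C; (5,7):dx=-8,dy=-12->C
  (6,7):dx=+1,dy=-9->D
Step 2: C = 15, D = 6, total pairs = 21.
Step 3: tau = (C - D)/(n(n-1)/2) = (15 - 6)/21 = 0.428571.
Step 4: Exact two-sided p-value (enumerate n! = 5040 permutations of y under H0): p = 0.238889.
Step 5: alpha = 0.05. fail to reject H0.

tau_b = 0.4286 (C=15, D=6), p = 0.238889, fail to reject H0.


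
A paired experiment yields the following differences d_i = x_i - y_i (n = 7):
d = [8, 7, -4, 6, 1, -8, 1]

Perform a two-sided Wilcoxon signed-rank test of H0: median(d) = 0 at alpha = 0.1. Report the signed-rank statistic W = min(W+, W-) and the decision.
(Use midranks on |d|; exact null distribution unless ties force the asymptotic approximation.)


Step 1: Drop any zero differences (none here) and take |d_i|.
|d| = [8, 7, 4, 6, 1, 8, 1]
Step 2: Midrank |d_i| (ties get averaged ranks).
ranks: |8|->6.5, |7|->5, |4|->3, |6|->4, |1|->1.5, |8|->6.5, |1|->1.5
Step 3: Attach original signs; sum ranks with positive sign and with negative sign.
W+ = 6.5 + 5 + 4 + 1.5 + 1.5 = 18.5
W- = 3 + 6.5 = 9.5
(Check: W+ + W- = 28 should equal n(n+1)/2 = 28.)
Step 4: Test statistic W = min(W+, W-) = 9.5.
Step 5: Ties in |d|, so use the tie-corrected normal approximation.
        E[W] = n(n+1)/4 = 7*8/4 = 14.
        Tie groups: |d|=1 (t=2), |d|=8 (t=2); sum(t^3 - t) = 12.
        Var[W] = n(n+1)(2n+1)/24 - sum(t^3-t)/48 = 840/24 - 12/48 = 34.75.
        z = (W - E[W]) / sqrt(Var[W]) = (9.5 - 14) / 5.8949 = -0.7634.
        Two-sided p = 2*Phi(z) = 0.445243.
Step 6: alpha = 0.1. fail to reject H0.

W+ = 18.5, W- = 9.5, W = min = 9.5, p = 0.445243, fail to reject H0.


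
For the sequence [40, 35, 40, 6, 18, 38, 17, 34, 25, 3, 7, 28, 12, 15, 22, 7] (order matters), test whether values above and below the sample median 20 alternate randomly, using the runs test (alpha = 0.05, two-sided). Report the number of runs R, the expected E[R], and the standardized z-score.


Step 1: Compute median = 20; label A = above, B = below.
Labels in order: AAABBABAABBABBAB  (n_A = 8, n_B = 8)
Step 2: Count runs R = 10.
Step 3: Under H0 (random ordering), E[R] = 2*n_A*n_B/(n_A+n_B) + 1 = 2*8*8/16 + 1 = 9.0000.
        Var[R] = 2*n_A*n_B*(2*n_A*n_B - n_A - n_B) / ((n_A+n_B)^2 * (n_A+n_B-1)) = 14336/3840 = 3.7333.
        SD[R] = 1.9322.
Step 4: Continuity-corrected z = (R - 0.5 - E[R]) / SD[R] = (10 - 0.5 - 9.0000) / 1.9322 = 0.2588.
Step 5: Two-sided p-value via normal approximation = 2*(1 - Phi(|z|)) = 0.795809.
Step 6: alpha = 0.05. fail to reject H0.

R = 10, z = 0.2588, p = 0.795809, fail to reject H0.


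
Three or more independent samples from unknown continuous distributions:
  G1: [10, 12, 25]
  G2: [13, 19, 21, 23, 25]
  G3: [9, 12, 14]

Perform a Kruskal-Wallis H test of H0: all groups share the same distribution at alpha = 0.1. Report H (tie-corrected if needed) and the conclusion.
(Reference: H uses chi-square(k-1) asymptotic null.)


Step 1: Combine all N = 11 observations and assign midranks.
sorted (value, group, rank): (9,G3,1), (10,G1,2), (12,G1,3.5), (12,G3,3.5), (13,G2,5), (14,G3,6), (19,G2,7), (21,G2,8), (23,G2,9), (25,G1,10.5), (25,G2,10.5)
Step 2: Sum ranks within each group.
R_1 = 16 (n_1 = 3)
R_2 = 39.5 (n_2 = 5)
R_3 = 10.5 (n_3 = 3)
Step 3: H = 12/(N(N+1)) * sum(R_i^2/n_i) - 3(N+1)
     = 12/(11*12) * (16^2/3 + 39.5^2/5 + 10.5^2/3) - 3*12
     = 0.090909 * 434.133 - 36
     = 3.466667.
Step 4: Ties present; correction factor C = 1 - 12/(11^3 - 11) = 0.990909. Corrected H = 3.466667 / 0.990909 = 3.498471.
Step 5: Under H0, H ~ chi^2(2); p-value = 0.173907.
Step 6: alpha = 0.1. fail to reject H0.

H = 3.4985, df = 2, p = 0.173907, fail to reject H0.


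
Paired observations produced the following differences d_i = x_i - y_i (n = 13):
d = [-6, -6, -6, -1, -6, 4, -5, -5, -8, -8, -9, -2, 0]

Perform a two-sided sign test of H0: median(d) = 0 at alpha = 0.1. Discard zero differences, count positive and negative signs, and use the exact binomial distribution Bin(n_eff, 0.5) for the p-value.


Step 1: Discard zero differences. Original n = 13; n_eff = number of nonzero differences = 12.
Nonzero differences (with sign): -6, -6, -6, -1, -6, +4, -5, -5, -8, -8, -9, -2
Step 2: Count signs: positive = 1, negative = 11.
Step 3: Under H0: P(positive) = 0.5, so the number of positives S ~ Bin(12, 0.5).
Step 4: Two-sided exact p-value = sum of Bin(12,0.5) probabilities at or below the observed probability = 0.006348.
Step 5: alpha = 0.1. reject H0.

n_eff = 12, pos = 1, neg = 11, p = 0.006348, reject H0.


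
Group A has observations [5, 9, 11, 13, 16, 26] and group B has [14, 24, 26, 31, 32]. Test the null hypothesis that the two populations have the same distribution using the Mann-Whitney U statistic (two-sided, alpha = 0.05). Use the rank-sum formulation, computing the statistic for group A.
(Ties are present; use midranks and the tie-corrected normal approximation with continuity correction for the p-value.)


Step 1: Combine and sort all 11 observations; assign midranks.
sorted (value, group): (5,X), (9,X), (11,X), (13,X), (14,Y), (16,X), (24,Y), (26,X), (26,Y), (31,Y), (32,Y)
ranks: 5->1, 9->2, 11->3, 13->4, 14->5, 16->6, 24->7, 26->8.5, 26->8.5, 31->10, 32->11
Step 2: Rank sum for X: R1 = 1 + 2 + 3 + 4 + 6 + 8.5 = 24.5.
Step 3: U_X = R1 - n1(n1+1)/2 = 24.5 - 6*7/2 = 24.5 - 21 = 3.5.
       U_Y = n1*n2 - U_X = 30 - 3.5 = 26.5.
Step 4: Ties are present, so use the tie-corrected normal approximation (with continuity correction) for the p-value.
Step 5: p-value = 0.044126; compare to alpha = 0.05. reject H0.

U_X = 3.5, p = 0.044126, reject H0 at alpha = 0.05.


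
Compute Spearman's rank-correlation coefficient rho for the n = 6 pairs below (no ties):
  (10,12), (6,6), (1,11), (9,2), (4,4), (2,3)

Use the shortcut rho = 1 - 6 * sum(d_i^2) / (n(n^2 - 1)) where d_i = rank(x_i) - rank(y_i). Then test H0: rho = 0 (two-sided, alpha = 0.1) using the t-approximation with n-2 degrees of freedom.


Step 1: Rank x and y separately (midranks; no ties here).
rank(x): 10->6, 6->4, 1->1, 9->5, 4->3, 2->2
rank(y): 12->6, 6->4, 11->5, 2->1, 4->3, 3->2
Step 2: d_i = R_x(i) - R_y(i); compute d_i^2.
  (6-6)^2=0, (4-4)^2=0, (1-5)^2=16, (5-1)^2=16, (3-3)^2=0, (2-2)^2=0
sum(d^2) = 32.
Step 3: rho = 1 - 6*32 / (6*(6^2 - 1)) = 1 - 192/210 = 0.085714.
Step 4: Under H0, t = rho * sqrt((n-2)/(1-rho^2)) = 0.1721 ~ t(4).
Step 5: Two-sided p-value from the t-distribution with 4 df = 0.871743.
Step 6: alpha = 0.1. fail to reject H0.

rho = 0.0857, p = 0.871743, fail to reject H0 at alpha = 0.1.


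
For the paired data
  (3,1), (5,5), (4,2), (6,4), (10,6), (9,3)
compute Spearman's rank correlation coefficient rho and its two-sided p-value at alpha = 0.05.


Step 1: Rank x and y separately (midranks; no ties here).
rank(x): 3->1, 5->3, 4->2, 6->4, 10->6, 9->5
rank(y): 1->1, 5->5, 2->2, 4->4, 6->6, 3->3
Step 2: d_i = R_x(i) - R_y(i); compute d_i^2.
  (1-1)^2=0, (3-5)^2=4, (2-2)^2=0, (4-4)^2=0, (6-6)^2=0, (5-3)^2=4
sum(d^2) = 8.
Step 3: rho = 1 - 6*8 / (6*(6^2 - 1)) = 1 - 48/210 = 0.771429.
Step 4: Under H0, t = rho * sqrt((n-2)/(1-rho^2)) = 2.4247 ~ t(4).
Step 5: Two-sided p-value from the t-distribution with 4 df = 0.072397.
Step 6: alpha = 0.05. fail to reject H0.

rho = 0.7714, p = 0.072397, fail to reject H0 at alpha = 0.05.


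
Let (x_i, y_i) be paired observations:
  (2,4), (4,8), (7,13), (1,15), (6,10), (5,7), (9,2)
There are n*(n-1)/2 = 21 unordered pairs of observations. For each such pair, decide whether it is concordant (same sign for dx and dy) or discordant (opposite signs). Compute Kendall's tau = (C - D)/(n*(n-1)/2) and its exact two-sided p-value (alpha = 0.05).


Step 1: Enumerate the 21 unordered pairs (i,j) with i<j and classify each by sign(x_j-x_i) * sign(y_j-y_i).
  (1,2):dx=+2,dy=+4->C; (1,3):dx=+5,dy=+9->C; (1,4):dx=-1,dy=+11->D; (1,5):dx=+4,dy=+6->C
  (1,6):dx=+3,dy=+3->C; (1,7):dx=+7,dy=-2->D; (2,3):dx=+3,dy=+5->C; (2,4):dx=-3,dy=+7->D
  (2,5):dx=+2,dy=+2->C; (2,6):dx=+1,dy=-1->D; (2,7):dx=+5,dy=-6->D; (3,4):dx=-6,dy=+2->D
  (3,5):dx=-1,dy=-3->C; (3,6):dx=-2,dy=-6->C; (3,7):dx=+2,dy=-11->D; (4,5):dx=+5,dy=-5->D
  (4,6):dx=+4,dy=-8->D; (4,7):dx=+8,dy=-13->D; (5,6):dx=-1,dy=-3->C; (5,7):dx=+3,dy=-8->D
  (6,7):dx=+4,dy=-5->D
Step 2: C = 9, D = 12, total pairs = 21.
Step 3: tau = (C - D)/(n(n-1)/2) = (9 - 12)/21 = -0.142857.
Step 4: Exact two-sided p-value (enumerate n! = 5040 permutations of y under H0): p = 0.772619.
Step 5: alpha = 0.05. fail to reject H0.

tau_b = -0.1429 (C=9, D=12), p = 0.772619, fail to reject H0.


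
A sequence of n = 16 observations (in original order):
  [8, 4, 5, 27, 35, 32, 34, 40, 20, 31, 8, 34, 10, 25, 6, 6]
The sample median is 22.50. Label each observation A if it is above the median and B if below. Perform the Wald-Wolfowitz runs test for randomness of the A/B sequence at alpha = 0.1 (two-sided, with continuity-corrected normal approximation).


Step 1: Compute median = 22.50; label A = above, B = below.
Labels in order: BBBAAAAABABABABB  (n_A = 8, n_B = 8)
Step 2: Count runs R = 9.
Step 3: Under H0 (random ordering), E[R] = 2*n_A*n_B/(n_A+n_B) + 1 = 2*8*8/16 + 1 = 9.0000.
        Var[R] = 2*n_A*n_B*(2*n_A*n_B - n_A - n_B) / ((n_A+n_B)^2 * (n_A+n_B-1)) = 14336/3840 = 3.7333.
        SD[R] = 1.9322.
Step 4: R = E[R], so z = 0 with no continuity correction.
Step 5: Two-sided p-value via normal approximation = 2*(1 - Phi(|z|)) = 1.000000.
Step 6: alpha = 0.1. fail to reject H0.

R = 9, z = 0.0000, p = 1.000000, fail to reject H0.


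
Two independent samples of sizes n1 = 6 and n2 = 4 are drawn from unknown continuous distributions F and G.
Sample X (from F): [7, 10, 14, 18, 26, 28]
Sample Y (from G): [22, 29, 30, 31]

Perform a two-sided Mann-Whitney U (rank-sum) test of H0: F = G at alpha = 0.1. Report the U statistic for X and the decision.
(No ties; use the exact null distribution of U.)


Step 1: Combine and sort all 10 observations; assign midranks.
sorted (value, group): (7,X), (10,X), (14,X), (18,X), (22,Y), (26,X), (28,X), (29,Y), (30,Y), (31,Y)
ranks: 7->1, 10->2, 14->3, 18->4, 22->5, 26->6, 28->7, 29->8, 30->9, 31->10
Step 2: Rank sum for X: R1 = 1 + 2 + 3 + 4 + 6 + 7 = 23.
Step 3: U_X = R1 - n1(n1+1)/2 = 23 - 6*7/2 = 23 - 21 = 2.
       U_Y = n1*n2 - U_X = 24 - 2 = 22.
Step 4: No ties, so the exact null distribution of U (based on enumerating the C(10,6) = 210 equally likely rank assignments) gives the two-sided p-value.
Step 5: p-value = 0.038095; compare to alpha = 0.1. reject H0.

U_X = 2, p = 0.038095, reject H0 at alpha = 0.1.


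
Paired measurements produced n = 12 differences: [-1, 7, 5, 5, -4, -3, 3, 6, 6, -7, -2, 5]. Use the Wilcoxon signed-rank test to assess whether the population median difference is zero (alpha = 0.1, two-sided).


Step 1: Drop any zero differences (none here) and take |d_i|.
|d| = [1, 7, 5, 5, 4, 3, 3, 6, 6, 7, 2, 5]
Step 2: Midrank |d_i| (ties get averaged ranks).
ranks: |1|->1, |7|->11.5, |5|->7, |5|->7, |4|->5, |3|->3.5, |3|->3.5, |6|->9.5, |6|->9.5, |7|->11.5, |2|->2, |5|->7
Step 3: Attach original signs; sum ranks with positive sign and with negative sign.
W+ = 11.5 + 7 + 7 + 3.5 + 9.5 + 9.5 + 7 = 55
W- = 1 + 5 + 3.5 + 11.5 + 2 = 23
(Check: W+ + W- = 78 should equal n(n+1)/2 = 78.)
Step 4: Test statistic W = min(W+, W-) = 23.
Step 5: Ties in |d|, so use the tie-corrected normal approximation.
        E[W] = n(n+1)/4 = 12*13/4 = 39.
        Tie groups: |d|=3 (t=2), |d|=5 (t=3), |d|=6 (t=2), |d|=7 (t=2); sum(t^3 - t) = 42.
        Var[W] = n(n+1)(2n+1)/24 - sum(t^3-t)/48 = 3900/24 - 42/48 = 161.625.
        z = (W - E[W]) / sqrt(Var[W]) = (23 - 39) / 12.7132 = -1.2585.
        Two-sided p = 2*Phi(z) = 0.208198.
Step 6: alpha = 0.1. fail to reject H0.

W+ = 55, W- = 23, W = min = 23, p = 0.208198, fail to reject H0.


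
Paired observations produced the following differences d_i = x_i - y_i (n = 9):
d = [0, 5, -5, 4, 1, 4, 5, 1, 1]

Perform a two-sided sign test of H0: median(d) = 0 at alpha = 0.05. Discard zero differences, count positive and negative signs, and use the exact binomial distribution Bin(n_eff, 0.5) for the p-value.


Step 1: Discard zero differences. Original n = 9; n_eff = number of nonzero differences = 8.
Nonzero differences (with sign): +5, -5, +4, +1, +4, +5, +1, +1
Step 2: Count signs: positive = 7, negative = 1.
Step 3: Under H0: P(positive) = 0.5, so the number of positives S ~ Bin(8, 0.5).
Step 4: Two-sided exact p-value = sum of Bin(8,0.5) probabilities at or below the observed probability = 0.070312.
Step 5: alpha = 0.05. fail to reject H0.

n_eff = 8, pos = 7, neg = 1, p = 0.070312, fail to reject H0.


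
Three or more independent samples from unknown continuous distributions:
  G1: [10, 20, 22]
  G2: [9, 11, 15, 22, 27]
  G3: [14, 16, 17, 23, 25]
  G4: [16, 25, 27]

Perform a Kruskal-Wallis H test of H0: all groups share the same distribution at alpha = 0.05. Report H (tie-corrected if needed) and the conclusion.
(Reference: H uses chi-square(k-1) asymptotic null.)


Step 1: Combine all N = 16 observations and assign midranks.
sorted (value, group, rank): (9,G2,1), (10,G1,2), (11,G2,3), (14,G3,4), (15,G2,5), (16,G3,6.5), (16,G4,6.5), (17,G3,8), (20,G1,9), (22,G1,10.5), (22,G2,10.5), (23,G3,12), (25,G3,13.5), (25,G4,13.5), (27,G2,15.5), (27,G4,15.5)
Step 2: Sum ranks within each group.
R_1 = 21.5 (n_1 = 3)
R_2 = 35 (n_2 = 5)
R_3 = 44 (n_3 = 5)
R_4 = 35.5 (n_4 = 3)
Step 3: H = 12/(N(N+1)) * sum(R_i^2/n_i) - 3(N+1)
     = 12/(16*17) * (21.5^2/3 + 35^2/5 + 44^2/5 + 35.5^2/3) - 3*17
     = 0.044118 * 1206.37 - 51
     = 2.222059.
Step 4: Ties present; correction factor C = 1 - 24/(16^3 - 16) = 0.994118. Corrected H = 2.222059 / 0.994118 = 2.235207.
Step 5: Under H0, H ~ chi^2(3); p-value = 0.525047.
Step 6: alpha = 0.05. fail to reject H0.

H = 2.2352, df = 3, p = 0.525047, fail to reject H0.


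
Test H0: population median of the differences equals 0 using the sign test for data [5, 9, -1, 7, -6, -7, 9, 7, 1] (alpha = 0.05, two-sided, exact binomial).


Step 1: Discard zero differences. Original n = 9; n_eff = number of nonzero differences = 9.
Nonzero differences (with sign): +5, +9, -1, +7, -6, -7, +9, +7, +1
Step 2: Count signs: positive = 6, negative = 3.
Step 3: Under H0: P(positive) = 0.5, so the number of positives S ~ Bin(9, 0.5).
Step 4: Two-sided exact p-value = sum of Bin(9,0.5) probabilities at or below the observed probability = 0.507812.
Step 5: alpha = 0.05. fail to reject H0.

n_eff = 9, pos = 6, neg = 3, p = 0.507812, fail to reject H0.


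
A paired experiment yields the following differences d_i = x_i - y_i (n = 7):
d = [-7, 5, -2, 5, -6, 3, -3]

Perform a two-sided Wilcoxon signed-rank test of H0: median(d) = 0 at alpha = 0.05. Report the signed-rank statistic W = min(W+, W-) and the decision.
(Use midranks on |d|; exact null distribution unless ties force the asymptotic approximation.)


Step 1: Drop any zero differences (none here) and take |d_i|.
|d| = [7, 5, 2, 5, 6, 3, 3]
Step 2: Midrank |d_i| (ties get averaged ranks).
ranks: |7|->7, |5|->4.5, |2|->1, |5|->4.5, |6|->6, |3|->2.5, |3|->2.5
Step 3: Attach original signs; sum ranks with positive sign and with negative sign.
W+ = 4.5 + 4.5 + 2.5 = 11.5
W- = 7 + 1 + 6 + 2.5 = 16.5
(Check: W+ + W- = 28 should equal n(n+1)/2 = 28.)
Step 4: Test statistic W = min(W+, W-) = 11.5.
Step 5: Ties in |d|, so use the tie-corrected normal approximation.
        E[W] = n(n+1)/4 = 7*8/4 = 14.
        Tie groups: |d|=3 (t=2), |d|=5 (t=2); sum(t^3 - t) = 12.
        Var[W] = n(n+1)(2n+1)/24 - sum(t^3-t)/48 = 840/24 - 12/48 = 34.75.
        z = (W - E[W]) / sqrt(Var[W]) = (11.5 - 14) / 5.8949 = -0.4241.
        Two-sided p = 2*Phi(z) = 0.671497.
Step 6: alpha = 0.05. fail to reject H0.

W+ = 11.5, W- = 16.5, W = min = 11.5, p = 0.671497, fail to reject H0.
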